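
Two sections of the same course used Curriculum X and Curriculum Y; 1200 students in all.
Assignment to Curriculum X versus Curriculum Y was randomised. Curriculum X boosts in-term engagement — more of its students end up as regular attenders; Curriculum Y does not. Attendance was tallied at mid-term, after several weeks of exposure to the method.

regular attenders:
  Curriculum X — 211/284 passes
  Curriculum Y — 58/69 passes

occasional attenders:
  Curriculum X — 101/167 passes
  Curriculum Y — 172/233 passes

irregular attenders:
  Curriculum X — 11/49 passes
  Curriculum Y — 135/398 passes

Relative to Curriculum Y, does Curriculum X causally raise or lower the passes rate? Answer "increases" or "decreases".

Mid-term attendance here is a post-treatment variable shaped by the teaching method; conditioning on it would introduce bias rather than remove it. The overall comparison is the causal one.
Pooled: Curriculum X 64.6% vs Curriculum Y 52.1%; Curriculum X is higher overall.

increases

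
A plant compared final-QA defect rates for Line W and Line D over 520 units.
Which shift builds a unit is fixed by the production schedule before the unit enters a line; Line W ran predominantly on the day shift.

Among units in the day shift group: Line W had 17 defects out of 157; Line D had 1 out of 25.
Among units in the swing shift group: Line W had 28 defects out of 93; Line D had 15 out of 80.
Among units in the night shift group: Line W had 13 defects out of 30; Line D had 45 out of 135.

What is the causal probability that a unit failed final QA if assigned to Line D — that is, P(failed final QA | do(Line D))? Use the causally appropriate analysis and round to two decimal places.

The shift-specific comparison favours Line D throughout, but the pooled figures favour Line W. The question is whether to condition on shift.
Here shift is a common cause — it drives both which line a case falls under and the outcome. The crude comparison mixes populations; the stratum-specific rates are the causally relevant ones.
Standardising Line D to the population shift mix: 0.350·1/25 + 0.333·15/80 + 0.317·45/135 = 0.182.

0.18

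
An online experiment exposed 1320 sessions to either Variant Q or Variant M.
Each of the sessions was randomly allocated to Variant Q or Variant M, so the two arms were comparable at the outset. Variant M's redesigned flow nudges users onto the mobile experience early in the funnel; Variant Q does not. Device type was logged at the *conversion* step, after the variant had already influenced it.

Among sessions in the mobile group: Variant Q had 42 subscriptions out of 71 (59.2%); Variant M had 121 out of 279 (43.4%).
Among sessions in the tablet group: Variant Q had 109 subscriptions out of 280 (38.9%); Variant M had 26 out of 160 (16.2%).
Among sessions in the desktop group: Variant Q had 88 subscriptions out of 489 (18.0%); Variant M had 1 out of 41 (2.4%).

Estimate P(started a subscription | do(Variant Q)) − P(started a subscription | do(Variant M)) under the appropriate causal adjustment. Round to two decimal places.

-0.02

Device type is recorded after the variant and is itself shifted by it — it sits on the causal path from variant to outcome. Conditioning on a mediator would strip out part of the effect we want; the pooled comparison gives the total causal effect.
The causal difference is the pooled difference: 0.285 − 0.308 = -0.024.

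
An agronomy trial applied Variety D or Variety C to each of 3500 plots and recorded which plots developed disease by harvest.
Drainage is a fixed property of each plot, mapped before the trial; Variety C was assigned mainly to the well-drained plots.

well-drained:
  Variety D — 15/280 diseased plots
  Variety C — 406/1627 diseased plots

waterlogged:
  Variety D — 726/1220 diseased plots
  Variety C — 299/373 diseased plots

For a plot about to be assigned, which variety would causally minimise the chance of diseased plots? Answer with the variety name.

Here field drainage is a common cause — it drives both which variety a case falls under and the outcome. The crude comparison mixes populations; the stratum-specific rates are the causally relevant ones.
Within each level — well-drained: 5.4% vs 25.0%; waterlogged: 59.5% vs 80.2% — Variety D is lower every time.

Variety D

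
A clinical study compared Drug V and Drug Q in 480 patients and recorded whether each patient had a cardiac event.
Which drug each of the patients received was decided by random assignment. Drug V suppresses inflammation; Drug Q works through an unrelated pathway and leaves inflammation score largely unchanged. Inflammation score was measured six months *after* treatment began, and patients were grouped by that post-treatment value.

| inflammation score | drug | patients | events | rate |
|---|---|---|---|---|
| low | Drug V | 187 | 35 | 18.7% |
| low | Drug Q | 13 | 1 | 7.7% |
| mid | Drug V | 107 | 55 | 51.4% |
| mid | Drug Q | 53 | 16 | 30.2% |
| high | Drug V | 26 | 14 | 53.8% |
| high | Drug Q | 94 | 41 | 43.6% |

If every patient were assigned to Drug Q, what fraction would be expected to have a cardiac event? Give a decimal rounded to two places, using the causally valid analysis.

Within every inflammation score level Drug Q has the lower rate, yet pooled Drug V does — Simpson's reversal.
Inflammation score lies on the pathway drug → inflammation score → outcome, so adjusting for it blocks the indirect effect. For the total causal effect of drug, use the unadjusted pooled rates.
So P(outcome | do(Drug Q)) is just the pooled rate for Drug Q: 58/160 = 0.362.

0.36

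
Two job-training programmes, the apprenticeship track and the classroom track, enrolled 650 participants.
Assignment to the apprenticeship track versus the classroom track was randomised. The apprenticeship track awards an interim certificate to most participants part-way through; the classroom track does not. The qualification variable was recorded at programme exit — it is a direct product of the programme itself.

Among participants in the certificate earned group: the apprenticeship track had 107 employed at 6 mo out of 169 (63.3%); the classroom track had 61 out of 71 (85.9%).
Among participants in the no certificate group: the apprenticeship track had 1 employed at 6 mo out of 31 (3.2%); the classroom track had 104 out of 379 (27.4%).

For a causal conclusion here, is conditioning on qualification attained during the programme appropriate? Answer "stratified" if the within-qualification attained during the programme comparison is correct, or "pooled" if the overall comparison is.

pooled

Qualification attained during the programme is downstream of the programme. One should not condition on a consequence of treatment, so the overall rates are the right comparison.
Pooled: the apprenticeship track 54.0% vs the classroom track 36.7%; the apprenticeship track is higher overall.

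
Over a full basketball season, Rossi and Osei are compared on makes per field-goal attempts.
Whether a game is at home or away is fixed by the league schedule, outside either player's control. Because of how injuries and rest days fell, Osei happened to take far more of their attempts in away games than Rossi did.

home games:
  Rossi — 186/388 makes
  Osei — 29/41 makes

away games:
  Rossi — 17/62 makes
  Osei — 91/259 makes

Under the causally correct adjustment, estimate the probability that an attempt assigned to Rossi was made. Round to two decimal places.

The game venue-specific comparison favours Osei throughout, but the pooled figures favour Rossi. The question is whether to condition on game venue.
Game venue is set before the player has any effect — it is not caused by the player — and it independently drives the outcome. That makes it a confounder, so the causal comparison is within game venue levels.
Standardising Rossi to the population game venue mix: 0.572·186/388 + 0.428·17/62 = 0.392.

0.39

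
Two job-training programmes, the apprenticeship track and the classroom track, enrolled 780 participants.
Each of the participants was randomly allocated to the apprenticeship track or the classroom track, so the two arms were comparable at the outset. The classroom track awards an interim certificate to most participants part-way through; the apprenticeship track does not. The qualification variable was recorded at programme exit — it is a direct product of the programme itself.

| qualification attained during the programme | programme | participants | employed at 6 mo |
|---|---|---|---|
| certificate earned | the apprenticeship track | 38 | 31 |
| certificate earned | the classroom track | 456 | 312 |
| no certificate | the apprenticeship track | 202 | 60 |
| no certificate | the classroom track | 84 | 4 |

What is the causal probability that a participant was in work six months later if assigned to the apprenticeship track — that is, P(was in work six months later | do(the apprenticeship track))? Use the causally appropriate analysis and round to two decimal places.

0.38

The qualification attained during the programme-specific comparison favours the apprenticeship track throughout, but the pooled figures favour the classroom track. The question is whether to condition on qualification attained during the programme.
Qualification attained during the programme is recorded after the programme and is itself shifted by it — it sits on the causal path from programme to outcome. Conditioning on a mediator would strip out part of the effect we want; the pooled comparison gives the total causal effect.
So P(outcome | do(the apprenticeship track)) is just the pooled rate for the apprenticeship track: 91/240 = 0.379.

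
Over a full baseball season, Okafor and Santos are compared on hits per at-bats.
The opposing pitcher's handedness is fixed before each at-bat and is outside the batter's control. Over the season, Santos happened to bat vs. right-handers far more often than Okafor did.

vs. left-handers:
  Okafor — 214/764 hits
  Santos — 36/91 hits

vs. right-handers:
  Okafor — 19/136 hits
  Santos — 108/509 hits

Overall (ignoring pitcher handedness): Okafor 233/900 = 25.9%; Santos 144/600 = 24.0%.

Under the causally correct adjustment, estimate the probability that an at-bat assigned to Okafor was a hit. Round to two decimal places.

Pitcher handedness satisfies the back-door criterion: it is not a descendant of the player, and it blocks the spurious path from player to outcome. Adjusting for it (i.e., using the within-pitcher handedness rates) gives the causal effect.
Standardising Okafor to the population pitcher handedness mix: 0.570·214/764 + 0.430·19/136 = 0.220.

0.22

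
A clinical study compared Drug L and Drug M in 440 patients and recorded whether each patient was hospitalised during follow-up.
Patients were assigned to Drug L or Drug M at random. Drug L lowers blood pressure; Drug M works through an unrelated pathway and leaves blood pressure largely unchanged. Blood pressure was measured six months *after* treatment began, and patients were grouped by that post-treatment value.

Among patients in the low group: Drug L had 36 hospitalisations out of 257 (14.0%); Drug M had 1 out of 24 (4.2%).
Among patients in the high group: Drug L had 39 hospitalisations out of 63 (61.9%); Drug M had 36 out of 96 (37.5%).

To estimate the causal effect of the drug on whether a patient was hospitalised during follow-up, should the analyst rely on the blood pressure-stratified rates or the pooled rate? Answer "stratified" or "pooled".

Blood pressure here is a post-treatment variable shaped by the drug; conditioning on it would introduce bias rather than remove it. The overall comparison is the causal one.
Pooled: Drug L 23.4% vs Drug M 30.8%; Drug L is lower overall.

pooled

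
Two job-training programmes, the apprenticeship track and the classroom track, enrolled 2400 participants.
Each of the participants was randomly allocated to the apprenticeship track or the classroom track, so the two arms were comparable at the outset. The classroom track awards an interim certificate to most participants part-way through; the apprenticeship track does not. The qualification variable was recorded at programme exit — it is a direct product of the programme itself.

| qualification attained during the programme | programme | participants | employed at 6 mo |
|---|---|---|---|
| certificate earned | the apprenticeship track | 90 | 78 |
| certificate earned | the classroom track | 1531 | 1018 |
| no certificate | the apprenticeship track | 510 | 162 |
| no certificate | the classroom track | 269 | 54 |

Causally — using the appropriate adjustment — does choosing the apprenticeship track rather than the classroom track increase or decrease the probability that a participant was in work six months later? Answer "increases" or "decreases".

Within every qualification attained during the programme level the apprenticeship track has the higher rate, yet pooled the classroom track does — Simpson's reversal.
Qualification attained during the programme here is a post-treatment variable shaped by the programme; conditioning on it would introduce bias rather than remove it. The overall comparison is the causal one.
Pooled: the apprenticeship track 40.0% vs the classroom track 59.6%; the classroom track is higher overall.

decreases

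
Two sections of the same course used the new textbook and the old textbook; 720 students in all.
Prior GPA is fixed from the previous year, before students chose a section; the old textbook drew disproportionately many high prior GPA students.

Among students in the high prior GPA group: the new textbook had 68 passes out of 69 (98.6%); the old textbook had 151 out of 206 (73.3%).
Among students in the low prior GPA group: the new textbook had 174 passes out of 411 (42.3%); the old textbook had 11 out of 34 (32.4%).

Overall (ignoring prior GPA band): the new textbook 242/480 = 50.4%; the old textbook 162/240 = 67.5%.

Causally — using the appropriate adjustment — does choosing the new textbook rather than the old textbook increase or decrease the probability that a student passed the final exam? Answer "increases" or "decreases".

Prior GPA band differs across teaching methods for reasons unrelated to any effect of the teaching method itself, and it separately predicts the outcome — a classic confounder. We must compare within prior GPA band levels.
Within each level — high prior GPA: 98.6% vs 73.3%; low prior GPA: 42.3% vs 32.4% — the new textbook is higher every time.

increases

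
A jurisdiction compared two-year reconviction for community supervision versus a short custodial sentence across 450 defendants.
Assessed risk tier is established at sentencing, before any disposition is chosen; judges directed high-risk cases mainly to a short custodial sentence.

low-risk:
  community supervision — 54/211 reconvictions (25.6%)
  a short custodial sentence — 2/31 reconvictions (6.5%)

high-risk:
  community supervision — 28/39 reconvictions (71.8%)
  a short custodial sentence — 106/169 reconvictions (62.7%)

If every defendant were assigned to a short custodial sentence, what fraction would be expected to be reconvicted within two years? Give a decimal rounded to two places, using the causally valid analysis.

0.32

Since assessed risk tier is a pre-existing factor (not a product of the disposition) and it affects the outcome on its own, it is a confounder. The stratified rates, not the pooled rate, identify the causal effect.
Standardising a short custodial sentence to the population assessed risk tier mix: 0.538·2/31 + 0.462·106/169 = 0.325.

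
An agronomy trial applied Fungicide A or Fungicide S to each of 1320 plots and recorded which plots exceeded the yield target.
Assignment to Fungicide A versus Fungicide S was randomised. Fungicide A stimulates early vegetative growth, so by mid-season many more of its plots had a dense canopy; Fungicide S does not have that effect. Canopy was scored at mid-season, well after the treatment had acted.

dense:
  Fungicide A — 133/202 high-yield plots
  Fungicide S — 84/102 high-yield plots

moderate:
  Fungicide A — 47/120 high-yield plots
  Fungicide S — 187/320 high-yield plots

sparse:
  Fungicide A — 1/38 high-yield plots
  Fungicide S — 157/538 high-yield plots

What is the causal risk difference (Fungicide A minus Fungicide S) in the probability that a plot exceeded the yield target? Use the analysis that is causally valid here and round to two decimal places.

Mid-season canopy is recorded after the fungicide and is itself shifted by it — it sits on the causal path from fungicide to outcome. Conditioning on a mediator would strip out part of the effect we want; the pooled comparison gives the total causal effect.
The causal difference is the pooled difference: 0.503 − 0.446 = +0.057.

+0.06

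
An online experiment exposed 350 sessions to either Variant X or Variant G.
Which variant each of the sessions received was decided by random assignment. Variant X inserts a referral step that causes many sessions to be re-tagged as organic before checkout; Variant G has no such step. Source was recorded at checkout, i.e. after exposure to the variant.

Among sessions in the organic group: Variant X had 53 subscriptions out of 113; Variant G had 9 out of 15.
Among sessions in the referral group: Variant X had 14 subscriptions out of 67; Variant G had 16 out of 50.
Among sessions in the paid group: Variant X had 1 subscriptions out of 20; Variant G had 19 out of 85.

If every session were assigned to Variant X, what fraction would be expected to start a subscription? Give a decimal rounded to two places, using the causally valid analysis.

The stratified and pooled comparisons disagree (Variant G wins within each traffic source; Variant X wins overall), so the answer turns on the causal role of traffic source.
The distribution of traffic source is itself part of what the variant does — it is an intermediate outcome. Holding it fixed would remove that part of the effect; the total effect is the pooled difference.
So P(outcome | do(Variant X)) is just the pooled rate for Variant X: 68/200 = 0.340.

0.34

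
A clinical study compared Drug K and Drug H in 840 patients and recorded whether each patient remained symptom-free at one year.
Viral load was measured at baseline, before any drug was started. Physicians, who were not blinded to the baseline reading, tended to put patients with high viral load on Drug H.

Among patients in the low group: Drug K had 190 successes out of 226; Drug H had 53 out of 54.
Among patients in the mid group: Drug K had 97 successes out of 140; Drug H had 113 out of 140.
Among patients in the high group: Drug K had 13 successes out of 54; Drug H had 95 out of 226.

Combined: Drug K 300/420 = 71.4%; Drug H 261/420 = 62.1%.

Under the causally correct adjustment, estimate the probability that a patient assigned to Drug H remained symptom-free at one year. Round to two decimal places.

0.74

Drug H is higher inside every viral load stratum but Drug K is higher in aggregate. Whether to stratify depends on how viral load relates to the drug.
Since viral load is a pre-existing factor (not a product of the drug) and it affects the outcome on its own, it is a confounder. The stratified rates, not the pooled rate, identify the causal effect.
Standardising Drug H to the population viral load mix: 0.333·53/54 + 0.333·113/140 + 0.333·95/226 = 0.736.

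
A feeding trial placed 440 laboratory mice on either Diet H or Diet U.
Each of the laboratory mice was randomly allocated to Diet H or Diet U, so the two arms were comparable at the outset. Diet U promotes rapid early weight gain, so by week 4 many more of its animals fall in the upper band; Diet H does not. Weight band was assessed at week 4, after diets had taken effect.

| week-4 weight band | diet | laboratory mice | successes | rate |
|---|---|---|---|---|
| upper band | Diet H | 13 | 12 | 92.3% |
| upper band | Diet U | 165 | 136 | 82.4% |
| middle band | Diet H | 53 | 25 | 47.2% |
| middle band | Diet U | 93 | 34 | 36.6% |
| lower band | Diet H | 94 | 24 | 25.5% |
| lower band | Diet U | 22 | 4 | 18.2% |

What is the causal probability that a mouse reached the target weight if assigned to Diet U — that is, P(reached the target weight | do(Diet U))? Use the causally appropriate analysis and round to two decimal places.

Stratifying would compare diets among laboratory mice the diets themselves sorted into week-4 weight band groups — a form of selection on an intermediate. The unconditioned pooled rates give the total causal effect.
So P(outcome | do(Diet U)) is just the pooled rate for Diet U: 174/280 = 0.621.

0.62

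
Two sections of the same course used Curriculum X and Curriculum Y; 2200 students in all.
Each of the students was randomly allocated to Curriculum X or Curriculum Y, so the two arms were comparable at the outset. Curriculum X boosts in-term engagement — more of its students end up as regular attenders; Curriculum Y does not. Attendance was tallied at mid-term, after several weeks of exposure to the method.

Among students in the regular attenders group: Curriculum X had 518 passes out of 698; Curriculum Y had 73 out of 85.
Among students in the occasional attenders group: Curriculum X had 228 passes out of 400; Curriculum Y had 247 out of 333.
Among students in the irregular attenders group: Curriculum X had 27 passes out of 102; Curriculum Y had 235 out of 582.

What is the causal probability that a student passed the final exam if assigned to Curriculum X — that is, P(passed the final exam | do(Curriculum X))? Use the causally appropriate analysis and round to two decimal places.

Mid-term attendance is recorded after the teaching method and is itself shifted by it — it sits on the causal path from teaching method to outcome. Conditioning on a mediator would strip out part of the effect we want; the pooled comparison gives the total causal effect.
So P(outcome | do(Curriculum X)) is just the pooled rate for Curriculum X: 773/1200 = 0.644.

0.64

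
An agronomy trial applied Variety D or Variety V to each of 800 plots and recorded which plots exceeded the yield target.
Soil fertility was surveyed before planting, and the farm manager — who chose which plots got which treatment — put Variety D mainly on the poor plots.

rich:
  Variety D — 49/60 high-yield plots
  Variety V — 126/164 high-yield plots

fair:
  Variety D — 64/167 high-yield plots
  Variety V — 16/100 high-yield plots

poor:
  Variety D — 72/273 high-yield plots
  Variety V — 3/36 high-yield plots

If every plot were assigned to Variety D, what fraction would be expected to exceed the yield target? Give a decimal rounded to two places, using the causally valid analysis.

0.46

Here soil fertility is a common cause — it drives both which variety a case falls under and the outcome. The crude comparison mixes populations; the stratum-specific rates are the causally relevant ones.
Standardising Variety D to the population soil fertility mix: 0.280·49/60 + 0.334·64/167 + 0.386·72/273 = 0.458.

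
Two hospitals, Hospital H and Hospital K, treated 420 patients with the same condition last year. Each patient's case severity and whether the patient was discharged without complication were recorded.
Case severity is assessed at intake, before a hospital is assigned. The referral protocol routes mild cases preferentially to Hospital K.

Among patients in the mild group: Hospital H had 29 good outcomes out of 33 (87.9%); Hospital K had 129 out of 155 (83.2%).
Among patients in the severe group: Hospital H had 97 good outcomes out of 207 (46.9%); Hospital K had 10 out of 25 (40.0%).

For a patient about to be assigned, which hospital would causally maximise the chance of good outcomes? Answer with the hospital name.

Hospital H

Within every case severity level Hospital H has the higher rate, yet pooled Hospital K does — Simpson's reversal.
Case severity satisfies the back-door criterion: it is not a descendant of the hospital, and it blocks the spurious path from hospital to outcome. Adjusting for it (i.e., using the within-case severity rates) gives the causal effect.
Within each level — mild: 87.9% vs 83.2%; severe: 46.9% vs 40.0% — Hospital H is higher every time.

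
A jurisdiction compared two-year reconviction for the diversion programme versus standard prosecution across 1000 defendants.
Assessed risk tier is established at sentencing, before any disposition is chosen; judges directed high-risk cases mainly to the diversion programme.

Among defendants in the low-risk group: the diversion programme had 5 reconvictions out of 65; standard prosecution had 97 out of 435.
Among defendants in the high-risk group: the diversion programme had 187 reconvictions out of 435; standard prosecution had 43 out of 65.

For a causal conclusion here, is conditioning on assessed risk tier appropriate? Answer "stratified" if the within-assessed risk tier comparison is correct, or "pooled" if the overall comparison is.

Here assessed risk tier is a common cause — it drives both which disposition a case falls under and the outcome. The crude comparison mixes populations; the stratum-specific rates are the causally relevant ones.
Within each level — low-risk: 7.7% vs 22.3%; high-risk: 43.0% vs 66.2% — the diversion programme is lower every time.

stratified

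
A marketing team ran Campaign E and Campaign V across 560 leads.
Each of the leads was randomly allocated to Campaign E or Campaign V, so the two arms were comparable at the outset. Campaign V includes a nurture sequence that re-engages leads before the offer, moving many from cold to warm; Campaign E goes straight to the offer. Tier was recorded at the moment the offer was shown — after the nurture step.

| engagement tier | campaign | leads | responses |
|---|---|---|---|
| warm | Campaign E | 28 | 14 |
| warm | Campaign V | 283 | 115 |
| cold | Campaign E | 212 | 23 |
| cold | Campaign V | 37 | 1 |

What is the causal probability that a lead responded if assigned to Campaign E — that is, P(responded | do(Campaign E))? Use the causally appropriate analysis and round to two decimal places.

0.15

Campaign E is higher inside every engagement tier stratum but Campaign V is higher in aggregate. Whether to stratify depends on how engagement tier relates to the campaign.
Engagement tier here is a post-treatment variable shaped by the campaign; conditioning on it would introduce bias rather than remove it. The overall comparison is the causal one.
So P(outcome | do(Campaign E)) is just the pooled rate for Campaign E: 37/240 = 0.154.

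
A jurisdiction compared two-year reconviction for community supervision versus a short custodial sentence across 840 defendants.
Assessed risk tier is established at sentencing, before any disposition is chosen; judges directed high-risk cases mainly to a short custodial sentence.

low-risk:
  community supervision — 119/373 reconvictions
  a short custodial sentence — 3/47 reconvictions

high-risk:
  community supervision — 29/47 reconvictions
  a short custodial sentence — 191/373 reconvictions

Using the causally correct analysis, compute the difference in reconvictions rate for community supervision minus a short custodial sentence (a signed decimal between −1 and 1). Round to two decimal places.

+0.18

The assessed risk tier-specific comparison favours a short custodial sentence throughout, but the pooled figures favour community supervision. The question is whether to condition on assessed risk tier.
Assessed risk tier is set before the disposition has any effect — it is not caused by the disposition — and it independently drives the outcome. That makes it a confounder, so the causal comparison is within assessed risk tier levels.
Adjusting over the population distribution of assessed risk tier: 0.500·(0.319−0.064) + 0.500·(0.617−0.512) = +0.180.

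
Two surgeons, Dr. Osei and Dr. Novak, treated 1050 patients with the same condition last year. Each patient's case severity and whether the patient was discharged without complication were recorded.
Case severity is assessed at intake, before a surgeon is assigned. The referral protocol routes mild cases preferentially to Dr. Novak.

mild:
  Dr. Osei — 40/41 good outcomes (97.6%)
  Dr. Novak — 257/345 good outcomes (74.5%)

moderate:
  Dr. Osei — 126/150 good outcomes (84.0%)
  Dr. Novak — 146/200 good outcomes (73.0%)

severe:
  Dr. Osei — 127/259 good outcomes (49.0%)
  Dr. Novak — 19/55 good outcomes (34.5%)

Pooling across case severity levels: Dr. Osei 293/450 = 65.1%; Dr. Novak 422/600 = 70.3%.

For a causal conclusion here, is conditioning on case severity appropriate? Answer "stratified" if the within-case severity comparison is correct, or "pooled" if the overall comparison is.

stratified

Within every case severity level Dr. Osei has the higher rate, yet pooled Dr. Novak does — Simpson's reversal.
Case severity differs across surgeons for reasons unrelated to any effect of the surgeon itself, and it separately predicts the outcome — a classic confounder. We must compare within case severity levels.
Within each level — mild: 97.6% vs 74.5%; moderate: 84.0% vs 73.0%; severe: 49.0% vs 34.5% — Dr. Osei is higher every time.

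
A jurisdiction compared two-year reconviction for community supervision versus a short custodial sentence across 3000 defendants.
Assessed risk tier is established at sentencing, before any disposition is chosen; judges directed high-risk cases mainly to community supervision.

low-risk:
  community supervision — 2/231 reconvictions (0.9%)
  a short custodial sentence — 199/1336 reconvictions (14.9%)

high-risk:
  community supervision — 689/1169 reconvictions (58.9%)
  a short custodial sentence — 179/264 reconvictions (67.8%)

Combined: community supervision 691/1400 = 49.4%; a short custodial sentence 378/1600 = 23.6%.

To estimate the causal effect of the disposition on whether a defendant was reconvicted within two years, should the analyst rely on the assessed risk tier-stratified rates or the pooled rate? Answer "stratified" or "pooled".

community supervision is lower inside every assessed risk tier stratum but a short custodial sentence is lower in aggregate. Whether to stratify depends on how assessed risk tier relates to the disposition.
Assessed risk tier is set before the disposition has any effect — it is not caused by the disposition — and it independently drives the outcome. That makes it a confounder, so the causal comparison is within assessed risk tier levels.
Within each level — low-risk: 0.9% vs 14.9%; high-risk: 58.9% vs 67.8% — community supervision is lower every time.

stratified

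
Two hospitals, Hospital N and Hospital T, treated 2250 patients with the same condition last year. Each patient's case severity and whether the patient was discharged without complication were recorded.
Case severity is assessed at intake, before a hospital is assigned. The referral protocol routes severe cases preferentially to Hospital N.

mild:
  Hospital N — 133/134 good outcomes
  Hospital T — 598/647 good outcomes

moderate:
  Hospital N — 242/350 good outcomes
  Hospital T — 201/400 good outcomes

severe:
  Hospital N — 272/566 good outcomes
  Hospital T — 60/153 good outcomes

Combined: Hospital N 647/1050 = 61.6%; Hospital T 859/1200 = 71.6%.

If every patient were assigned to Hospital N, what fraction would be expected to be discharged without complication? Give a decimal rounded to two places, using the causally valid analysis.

Case severity is set before the hospital has any effect — it is not caused by the hospital — and it independently drives the outcome. That makes it a confounder, so the causal comparison is within case severity levels.
Standardising Hospital N to the population case severity mix: 0.347·133/134 + 0.333·242/350 + 0.320·272/566 = 0.729.

0.73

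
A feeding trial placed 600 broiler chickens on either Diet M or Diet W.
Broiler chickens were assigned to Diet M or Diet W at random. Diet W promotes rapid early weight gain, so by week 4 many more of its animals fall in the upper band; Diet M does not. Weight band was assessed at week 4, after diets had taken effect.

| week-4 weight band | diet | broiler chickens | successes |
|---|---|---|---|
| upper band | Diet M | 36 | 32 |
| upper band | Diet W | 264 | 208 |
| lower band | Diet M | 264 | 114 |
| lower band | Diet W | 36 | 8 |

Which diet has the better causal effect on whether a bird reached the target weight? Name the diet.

Diet W

Week-4 weight band lies on the pathway diet → week-4 weight band → outcome, so adjusting for it blocks the indirect effect. For the total causal effect of diet, use the unadjusted pooled rates.
Pooled: Diet M 48.7% vs Diet W 72.0%; Diet W is higher overall.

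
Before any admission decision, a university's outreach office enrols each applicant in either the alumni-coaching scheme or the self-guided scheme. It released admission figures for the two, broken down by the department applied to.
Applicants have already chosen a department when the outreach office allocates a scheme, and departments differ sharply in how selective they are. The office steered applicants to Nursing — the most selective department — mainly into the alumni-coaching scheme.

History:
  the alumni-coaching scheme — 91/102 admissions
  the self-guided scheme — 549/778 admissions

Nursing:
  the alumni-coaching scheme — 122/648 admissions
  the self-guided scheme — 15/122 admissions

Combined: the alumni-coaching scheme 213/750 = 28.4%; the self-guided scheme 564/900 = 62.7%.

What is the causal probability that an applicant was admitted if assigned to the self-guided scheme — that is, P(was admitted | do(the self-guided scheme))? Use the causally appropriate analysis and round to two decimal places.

Department differs across outreach schemes for reasons unrelated to any effect of the outreach scheme itself, and it separately predicts the outcome — a classic confounder. We must compare within department levels.
Standardising the self-guided scheme to the population department mix: 0.533·549/778 + 0.467·15/122 = 0.434.

0.43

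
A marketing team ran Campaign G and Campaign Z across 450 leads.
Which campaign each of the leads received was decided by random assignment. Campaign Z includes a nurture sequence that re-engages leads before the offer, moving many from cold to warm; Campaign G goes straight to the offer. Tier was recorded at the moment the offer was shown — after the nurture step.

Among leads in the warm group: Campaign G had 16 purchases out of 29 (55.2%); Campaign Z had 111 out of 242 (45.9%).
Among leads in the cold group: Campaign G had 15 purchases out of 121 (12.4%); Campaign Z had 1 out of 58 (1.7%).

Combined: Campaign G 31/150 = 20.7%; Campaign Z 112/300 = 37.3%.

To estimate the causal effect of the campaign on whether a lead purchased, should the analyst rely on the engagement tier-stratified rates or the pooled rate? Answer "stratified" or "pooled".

Within every engagement tier level Campaign G has the higher rate, yet pooled Campaign Z does — Simpson's reversal.
The distribution of engagement tier is itself part of what the campaign does — it is an intermediate outcome. Holding it fixed would remove that part of the effect; the total effect is the pooled difference.
Pooled: Campaign G 20.7% vs Campaign Z 37.3%; Campaign Z is higher overall.

pooled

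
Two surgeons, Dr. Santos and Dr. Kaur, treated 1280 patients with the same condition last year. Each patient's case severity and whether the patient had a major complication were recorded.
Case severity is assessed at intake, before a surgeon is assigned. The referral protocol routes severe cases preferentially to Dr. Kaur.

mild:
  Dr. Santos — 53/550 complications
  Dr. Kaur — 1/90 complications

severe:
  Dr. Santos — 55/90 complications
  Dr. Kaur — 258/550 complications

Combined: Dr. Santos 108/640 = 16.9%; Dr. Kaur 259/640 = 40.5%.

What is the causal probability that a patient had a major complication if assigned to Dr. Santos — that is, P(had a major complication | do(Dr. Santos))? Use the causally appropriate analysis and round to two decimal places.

The stratified and pooled comparisons disagree (Dr. Kaur wins within each case severity; Dr. Santos wins overall), so the answer turns on the causal role of case severity.
Case severity satisfies the back-door criterion: it is not a descendant of the surgeon, and it blocks the spurious path from surgeon to outcome. Adjusting for it (i.e., using the within-case severity rates) gives the causal effect.
Standardising Dr. Santos to the population case severity mix: 0.500·53/550 + 0.500·55/90 = 0.354.

0.35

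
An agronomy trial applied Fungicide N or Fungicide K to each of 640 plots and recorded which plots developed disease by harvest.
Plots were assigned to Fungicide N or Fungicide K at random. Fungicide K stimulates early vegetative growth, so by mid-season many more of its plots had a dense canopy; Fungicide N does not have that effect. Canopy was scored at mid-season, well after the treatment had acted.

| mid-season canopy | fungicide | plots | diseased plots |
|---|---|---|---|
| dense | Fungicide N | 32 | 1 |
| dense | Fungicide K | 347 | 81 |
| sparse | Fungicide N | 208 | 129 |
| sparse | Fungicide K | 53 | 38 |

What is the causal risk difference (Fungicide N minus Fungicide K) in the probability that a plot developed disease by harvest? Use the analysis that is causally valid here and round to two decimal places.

Because the fungicide influences mid-season canopy, mid-season canopy is a post-treatment mediator, not a confounder. Stratifying on it would bias the estimate; the causal effect is the crude pooled difference.
The causal difference is the pooled difference: 0.542 − 0.297 = +0.244.

+0.24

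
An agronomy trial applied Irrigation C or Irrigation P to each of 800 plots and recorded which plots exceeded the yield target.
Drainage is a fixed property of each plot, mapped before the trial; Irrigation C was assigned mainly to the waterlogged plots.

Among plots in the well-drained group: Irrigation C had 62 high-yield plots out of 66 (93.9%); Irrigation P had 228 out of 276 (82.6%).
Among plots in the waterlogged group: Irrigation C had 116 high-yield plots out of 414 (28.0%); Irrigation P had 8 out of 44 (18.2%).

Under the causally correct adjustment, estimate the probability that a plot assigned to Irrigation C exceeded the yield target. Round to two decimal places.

0.56

Field drainage satisfies the back-door criterion: it is not a descendant of the irrigation, and it blocks the spurious path from irrigation to outcome. Adjusting for it (i.e., using the within-field drainage rates) gives the causal effect.
Standardising Irrigation C to the population field drainage mix: 0.427·62/66 + 0.573·116/414 = 0.562.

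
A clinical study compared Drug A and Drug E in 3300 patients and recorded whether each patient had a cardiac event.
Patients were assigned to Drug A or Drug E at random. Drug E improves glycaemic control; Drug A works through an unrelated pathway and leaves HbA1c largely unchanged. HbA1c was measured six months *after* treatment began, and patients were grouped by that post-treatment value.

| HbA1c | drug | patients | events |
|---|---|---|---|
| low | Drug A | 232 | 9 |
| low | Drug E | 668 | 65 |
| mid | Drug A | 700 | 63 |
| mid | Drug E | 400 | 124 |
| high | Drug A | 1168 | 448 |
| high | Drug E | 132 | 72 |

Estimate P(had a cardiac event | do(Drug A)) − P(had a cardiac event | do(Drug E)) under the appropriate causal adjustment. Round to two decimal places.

HbA1c is downstream of the drug. One should not condition on a consequence of treatment, so the overall rates are the right comparison.
The causal difference is the pooled difference: 0.248 − 0.217 = +0.030.

+0.03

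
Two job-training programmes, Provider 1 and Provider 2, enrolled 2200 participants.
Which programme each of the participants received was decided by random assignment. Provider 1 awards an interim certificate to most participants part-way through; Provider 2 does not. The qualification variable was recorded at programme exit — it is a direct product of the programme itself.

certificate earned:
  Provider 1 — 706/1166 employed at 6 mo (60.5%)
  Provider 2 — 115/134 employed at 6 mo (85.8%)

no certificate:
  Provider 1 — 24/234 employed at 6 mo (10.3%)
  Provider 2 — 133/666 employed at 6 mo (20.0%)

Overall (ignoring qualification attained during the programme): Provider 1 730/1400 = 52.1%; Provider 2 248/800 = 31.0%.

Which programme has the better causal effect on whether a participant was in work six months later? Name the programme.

Within every qualification attained during the programme level Provider 2 has the higher rate, yet pooled Provider 1 does — Simpson's reversal.
Because the programme influences qualification attained during the programme, qualification attained during the programme is a post-treatment mediator, not a confounder. Stratifying on it would bias the estimate; the causal effect is the crude pooled difference.
Pooled: Provider 1 52.1% vs Provider 2 31.0%; Provider 1 is higher overall.

Provider 1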